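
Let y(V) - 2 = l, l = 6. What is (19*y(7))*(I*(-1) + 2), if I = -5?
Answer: 1064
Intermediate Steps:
y(V) = 8 (y(V) = 2 + 6 = 8)
(19*y(7))*(I*(-1) + 2) = (19*8)*(-5*(-1) + 2) = 152*(5 + 2) = 152*7 = 1064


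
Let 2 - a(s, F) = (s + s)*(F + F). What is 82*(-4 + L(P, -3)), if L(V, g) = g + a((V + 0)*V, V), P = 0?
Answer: -410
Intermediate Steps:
a(s, F) = 2 - 4*F*s (a(s, F) = 2 - (s + s)*(F + F) = 2 - 2*s*2*F = 2 - 4*F*s)
L(V, g) = 2 + g - 4*V³ (L(V, g) = g + (2 - 4*V*(V + 0)*V) = g + (2 - 4*V*V*V) = g + (2 - 4*V*V²) = g + (2 - 4*V³) = 2 + g - 4*V³)
82*(-4 + L(P, -3)) = 82*(-4 + (2 - 3 - 4*0³)) = 82*(-4 + (2 - 3 - 4*0)) = 82*(-4 + (2 - 3 + 0)) = 82*(-4 - 1) = 82*(-5) = -410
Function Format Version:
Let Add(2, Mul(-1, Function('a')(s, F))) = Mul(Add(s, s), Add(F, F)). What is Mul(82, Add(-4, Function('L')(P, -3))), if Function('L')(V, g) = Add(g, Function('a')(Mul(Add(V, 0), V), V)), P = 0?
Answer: -410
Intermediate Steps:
Function('a')(s, F) = Add(2, Mul(-4, F, s)) (Function('a')(s, F) = Add(2, Mul(-1, Mul(Add(s, s), Add(F, F)))) = Add(2, Mul(-1, Mul(Mul(2, s), Mul(2, F)))) = Add(2, Mul(-1, Mul(4, F, s))) = Add(2, Mul(-4, F, s)))
Function('L')(V, g) = Add(2, g, Mul(-4, Pow(V, 3))) (Function('L')(V, g) = Add(g, Add(2, Mul(-4, V, Mul(Add(V, 0), V)))) = Add(g, Add(2, Mul(-4, V, Mul(V, V)))) = Add(g, Add(2, Mul(-4, V, Pow(V, 2)))) = Add(g, Add(2, Mul(-4, Pow(V, 3)))) = Add(2, g, Mul(-4, Pow(V, 3))))
Mul(82, Add(-4, Function('L')(P, -3))) = Mul(82, Add(-4, Add(2, -3, Mul(-4, Pow(0, 3))))) = Mul(82, Add(-4, Add(2, -3, Mul(-4, 0)))) = Mul(82, Add(-4, Add(2, -3, 0))) = Mul(82, Add(-4, -1)) = Mul(82, -5) = -410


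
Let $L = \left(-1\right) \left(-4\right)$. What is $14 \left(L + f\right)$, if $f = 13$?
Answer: $238$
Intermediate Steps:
$L = 4$
$14 \left(L + f\right) = 14 \left(4 + 13\right) = 14 \cdot 17 = 238$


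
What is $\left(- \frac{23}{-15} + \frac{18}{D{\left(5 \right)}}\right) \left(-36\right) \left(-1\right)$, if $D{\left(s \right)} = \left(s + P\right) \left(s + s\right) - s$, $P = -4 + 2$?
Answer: $\frac{2028}{25} \approx 81.12$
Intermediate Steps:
$P = -2$
$D{\left(s \right)} = - s + 2 s \left(-2 + s\right)$ ($D{\left(s \right)} = \left(s - 2\right) \left(s + s\right) - s = \left(-2 + s\right) 2 s - s = 2 s \left(-2 + s\right) - s = - s + 2 s \left(-2 + s\right)$)
$\left(- \frac{23}{-15} + \frac{18}{D{\left(5 \right)}}\right) \left(-36\right) \left(-1\right) = \left(- \frac{23}{-15} + \frac{18}{5 \left(-5 + 2 \cdot 5\right)}\right) \left(-36\right) \left(-1\right) = \left(\left(-23\right) \left(- \frac{1}{15}\right) + \frac{18}{5 \left(-5 + 10\right)}\right) \left(-36\right) \left(-1\right) = \left(\frac{23}{15} + \frac{18}{5 \cdot 5}\right) \left(-36\right) \left(-1\right) = \left(\frac{23}{15} + \frac{18}{25}\right) \left(-36\right) \left(-1\right) = \frac{169}{75} \left(-36\right) \left(-1\right) = \left(- \frac{2028}{25}\right) \left(-1\right) = \frac{2028}{25}$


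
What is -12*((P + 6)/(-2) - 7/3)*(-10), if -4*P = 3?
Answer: -595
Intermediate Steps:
P = -3/4 (P = -1/4*3 = -3/4 ≈ -0.75000)
-12*((P + 6)/(-2) - 7/3)*(-10) = -12*((-3/4 + 6)/(-2) - 7/3)*(-10) = -12*((21/4)*(-1/2) - 7*1/3)*(-10) = -12*(-21/8 - 7/3)*(-10) = -12*(-119/24)*(-10) = (119/2)*(-10) = -595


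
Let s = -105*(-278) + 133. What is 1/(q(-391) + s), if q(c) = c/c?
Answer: 1/29324 ≈ 3.4102e-5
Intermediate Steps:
q(c) = 1
s = 29323 (s = 29190 + 133 = 29323)
1/(q(-391) + s) = 1/(1 + 29323) = 1/29324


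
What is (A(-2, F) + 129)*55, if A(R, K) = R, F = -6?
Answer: 6985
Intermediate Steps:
(A(-2, F) + 129)*55 = (-2 + 129)*55 = 127*55 = 6985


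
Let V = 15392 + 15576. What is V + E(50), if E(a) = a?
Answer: 31018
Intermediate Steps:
V = 30968
V + E(50) = 30968 + 50 = 31018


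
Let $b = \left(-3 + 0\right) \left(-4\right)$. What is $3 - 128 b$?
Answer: $-1533$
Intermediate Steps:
$b = 12$ ($b = \left(-3\right) \left(-4\right) = 12$)
$3 - 128 b = 3 - 1536 = -1533$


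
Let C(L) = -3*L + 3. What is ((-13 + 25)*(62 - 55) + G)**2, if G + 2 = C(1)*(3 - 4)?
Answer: 6724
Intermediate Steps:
C(L) = 3 - 3*L
G = -2 (G = -2 + (3 - 3*1)*(3 - 4) = -2 + (3 - 3)*(-1) = -2 + 0*(-1) = -2 + 0 = -2)
((-13 + 25)*(62 - 55) + G)**2 = ((-13 + 25)*(62 - 55) - 2)**2 = (12*7 - 2)**2 = (84 - 2)**2 = 82**2 = 6724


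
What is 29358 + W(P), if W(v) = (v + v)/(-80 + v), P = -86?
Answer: 2436800/83 ≈ 29359.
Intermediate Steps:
W(v) = 2*v/(-80 + v) (W(v) = (2*v)/(-80 + v) = 2*v/(-80 + v))
29358 + W(P) = 29358 + 2*(-86)/(-80 - 86) = 29358 + 2*(-86)/(-166) = 29358 + 2*(-86)*(-1/166) = 29358 + 86/83 = 2436800/83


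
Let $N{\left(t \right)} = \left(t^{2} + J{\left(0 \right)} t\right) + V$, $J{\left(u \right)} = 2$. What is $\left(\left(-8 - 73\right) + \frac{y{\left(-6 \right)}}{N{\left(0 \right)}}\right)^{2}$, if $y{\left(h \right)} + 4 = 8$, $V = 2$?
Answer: $6241$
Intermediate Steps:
$y{\left(h \right)} = 4$ ($y{\left(h \right)} = -4 + 8 = 4$)
$N{\left(t \right)} = 2 + t^{2} + 2 t$ ($N{\left(t \right)} = \left(t^{2} + 2 t\right) + 2 = 2 + t^{2} + 2 t$)
$\left(\left(-8 - 73\right) + \frac{y{\left(-6 \right)}}{N{\left(0 \right)}}\right)^{2} = \left(\left(-8 - 73\right) + \frac{4}{2 + 0^{2} + 2 \cdot 0}\right)^{2} = \left(-81 + \frac{4}{2 + 0 + 0}\right)^{2} = \left(-81 + \frac{4}{2}\right)^{2} = \left(-81 + 4 \cdot \frac{1}{2}\right)^{2} = \left(-81 + 2\right)^{2} = \left(-79\right)^{2} = 6241$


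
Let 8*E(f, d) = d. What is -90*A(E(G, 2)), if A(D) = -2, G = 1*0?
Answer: 180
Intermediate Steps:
G = 0
E(f, d) = d/8
-90*A(E(G, 2)) = -90*(-2) = 180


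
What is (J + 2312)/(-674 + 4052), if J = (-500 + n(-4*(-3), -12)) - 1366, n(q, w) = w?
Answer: 217/1689 ≈ 0.12848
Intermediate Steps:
J = -1878 (J = (-500 - 12) - 1366 = -512 - 1366 = -1878)
(J + 2312)/(-674 + 4052) = (-1878 + 2312)/(-674 + 4052) = 434/3378 = 434*(1/3378) = 217/1689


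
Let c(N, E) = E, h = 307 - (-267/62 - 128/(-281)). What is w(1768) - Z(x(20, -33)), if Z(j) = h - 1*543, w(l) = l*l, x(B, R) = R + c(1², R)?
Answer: 54462150229/17422 ≈ 3.1261e+6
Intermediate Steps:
h = 5415645/17422 (h = 307 - (-267*1/62 - 128*(-1/281)) = 307 - (-267/62 + 128/281) = 307 - 1*(-67091/17422) = 307 + 67091/17422 = 5415645/17422 ≈ 310.85)
x(B, R) = 2*R (x(B, R) = R + R = 2*R)
w(l) = l²
Z(j) = -4044501/17422 (Z(j) = 5415645/17422 - 1*543 = 5415645/17422 - 543 = -4044501/17422)
w(1768) - Z(x(20, -33)) = 1768² - 1*(-4044501/17422) = 3125824 + 4044501/17422 = 54462150229/17422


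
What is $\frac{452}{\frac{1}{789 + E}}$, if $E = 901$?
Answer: $763880$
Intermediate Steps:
$\frac{452}{\frac{1}{789 + E}} = \frac{452}{\frac{1}{789 + 901}} = \frac{452}{\frac{1}{1690}} = 452 \frac{1}{\frac{1}{1690}} = 452 \cdot 1690 = 763880$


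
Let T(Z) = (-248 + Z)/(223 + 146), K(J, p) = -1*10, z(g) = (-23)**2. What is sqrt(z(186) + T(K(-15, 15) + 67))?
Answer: sqrt(7995410)/123 ≈ 22.989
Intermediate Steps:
z(g) = 529
K(J, p) = -10
T(Z) = -248/369 + Z/369 (T(Z) = (-248 + Z)/369 = (-248 + Z)*(1/369) = -248/369 + Z/369)
sqrt(z(186) + T(K(-15, 15) + 67)) = sqrt(529 + (-248/369 + (-10 + 67)/369)) = sqrt(529 + (-248/369 + (1/369)*57)) = sqrt(529 + (-248/369 + 19/123)) = sqrt(529 - 191/369) = sqrt(195010/369) = sqrt(7995410)/123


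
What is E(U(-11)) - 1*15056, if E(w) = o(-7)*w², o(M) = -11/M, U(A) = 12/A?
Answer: -1159168/77 ≈ -15054.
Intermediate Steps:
E(w) = 11*w²/7 (E(w) = (-11/(-7))*w² = (-11*(-⅐))*w² = 11*w²/7)
E(U(-11)) - 1*15056 = 11*(12/(-11))²/7 - 1*15056 = 11*(12*(-1/11))²/7 - 15056 = 11*(-12/11)²/7 - 15056 = (11/7)*(144/121) - 15056 = 144/77 - 15056 = -1159168/77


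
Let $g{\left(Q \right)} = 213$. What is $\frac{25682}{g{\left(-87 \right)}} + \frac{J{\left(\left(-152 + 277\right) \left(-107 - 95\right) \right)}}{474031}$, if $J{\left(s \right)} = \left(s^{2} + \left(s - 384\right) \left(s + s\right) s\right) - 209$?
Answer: $- \frac{6962088080417875}{100968603} \approx -6.8953 \cdot 10^{7}$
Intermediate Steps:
$J{\left(s \right)} = -209 + s^{2} + 2 s^{2} \left(-384 + s\right)$ ($J{\left(s \right)} = \left(s^{2} + \left(-384 + s\right) 2 s s\right) - 209 = \left(s^{2} + 2 s \left(-384 + s\right) s\right) - 209 = \left(s^{2} + 2 s^{2} \left(-384 + s\right)\right) - 209 = -209 + s^{2} + 2 s^{2} \left(-384 + s\right)$)
$\frac{25682}{g{\left(-87 \right)}} + \frac{J{\left(\left(-152 + 277\right) \left(-107 - 95\right) \right)}}{474031} = \frac{25682}{213} + \frac{-209 - 767 \left(\left(-152 + 277\right) \left(-107 - 95\right)\right)^{2} + 2 \left(\left(-152 + 277\right) \left(-107 - 95\right)\right)^{3}}{474031} = 25682 \cdot \frac{1}{213} + \left(-209 - 767 \left(125 \left(-202\right)\right)^{2} + 2 \left(125 \left(-202\right)\right)^{3}\right) \frac{1}{474031} = \frac{25682}{213} + \left(-209 - 767 \left(-25250\right)^{2} + 2 \left(-25250\right)^{3}\right) \frac{1}{474031} = \frac{25682}{213} + \left(-209 - 489010437500 + 2 \left(-16098453125000\right)\right) \frac{1}{474031} = \frac{25682}{213} + \left(-209 - 489010437500 - 32196906250000\right) \frac{1}{474031} = \frac{25682}{213} - \frac{32685916687709}{474031} = - \frac{6962088080417875}{100968603}$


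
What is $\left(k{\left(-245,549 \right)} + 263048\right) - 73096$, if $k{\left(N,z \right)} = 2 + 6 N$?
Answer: $188484$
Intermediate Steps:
$\left(k{\left(-245,549 \right)} + 263048\right) - 73096 = \left(\left(2 + 6 \left(-245\right)\right) + 263048\right) - 73096 = \left(\left(2 - 1470\right) + 263048\right) - 73096 = \left(-1468 + 263048\right) - 73096 = 261580 - 73096 = 188484$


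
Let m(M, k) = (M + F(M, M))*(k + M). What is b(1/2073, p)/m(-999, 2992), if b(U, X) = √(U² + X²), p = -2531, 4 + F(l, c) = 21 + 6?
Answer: -√27528521978170/4032333264 ≈ -0.0013012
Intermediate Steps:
F(l, c) = 23 (F(l, c) = -4 + (21 + 6) = -4 + 27 = 23)
m(M, k) = (23 + M)*(M + k) (m(M, k) = (M + 23)*(k + M) = (23 + M)*(M + k))
b(1/2073, p)/m(-999, 2992) = √((1/2073)² + (-2531)²)/((-999)² + 23*(-999) + 23*2992 - 999*2992) = √((1/2073)² + 6405961)/(998001 - 22977 + 68816 - 2989008) = √(1/4297329 + 6405961)/(-1945168) = √(27528521978170/4297329)*(-1/1945168) = (√27528521978170/2073)*(-1/1945168) = -√27528521978170/4032333264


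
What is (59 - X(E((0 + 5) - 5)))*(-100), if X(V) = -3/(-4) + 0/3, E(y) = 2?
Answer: -5825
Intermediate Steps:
X(V) = 3/4 (X(V) = -3*(-1/4) + 0*(1/3) = 3/4 + 0 = 3/4)
(59 - X(E((0 + 5) - 5)))*(-100) = (59 - 1*3/4)*(-100) = (59 - 3/4)*(-100) = (233/4)*(-100) = -5825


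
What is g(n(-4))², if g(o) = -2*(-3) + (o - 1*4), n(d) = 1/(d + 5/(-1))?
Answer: 289/81 ≈ 3.5679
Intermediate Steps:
n(d) = 1/(-5 + d) (n(d) = 1/(d + 5*(-1)) = 1/(d - 5) = 1/(-5 + d))
g(o) = 2 + o (g(o) = 6 + (o - 4) = 6 + (-4 + o) = 2 + o)
g(n(-4))² = (2 + 1/(-5 - 4))² = (2 + 1/(-9))² = (2 - ⅑)² = (17/9)² = 289/81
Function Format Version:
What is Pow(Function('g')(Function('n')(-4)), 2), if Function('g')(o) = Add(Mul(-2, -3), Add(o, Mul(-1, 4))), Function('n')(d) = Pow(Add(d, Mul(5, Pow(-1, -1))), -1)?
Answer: Rational(289, 81) ≈ 3.5679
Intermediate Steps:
Function('n')(d) = Pow(Add(-5, d), -1) (Function('n')(d) = Pow(Add(d, Mul(5, -1)), -1) = Pow(Add(d, -5), -1) = Pow(Add(-5, d), -1))
Function('g')(o) = Add(2, o) (Function('g')(o) = Add(6, Add(o, -4)) = Add(6, Add(-4, o)) = Add(2, o))
Pow(Function('g')(Function('n')(-4)), 2) = Pow(Add(2, Pow(Add(-5, -4), -1)), 2) = Pow(Add(2, Pow(-9, -1)), 2) = Pow(Add(2, Rational(-1, 9)), 2) = Pow(Rational(17, 9), 2) = Rational(289, 81)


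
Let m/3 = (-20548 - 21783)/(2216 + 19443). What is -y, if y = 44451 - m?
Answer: -962891202/21659 ≈ -44457.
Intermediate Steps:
m = -126993/21659 (m = 3*((-20548 - 21783)/(2216 + 19443)) = 3*(-42331/21659) = -126993/21659 ≈ -5.8633)
y = 962891202/21659 (y = 44451 - 1*(-126993/21659) = 44451 + 126993/21659 = 962891202/21659 ≈ 44457.)
-y = -1*962891202/21659 = -962891202/21659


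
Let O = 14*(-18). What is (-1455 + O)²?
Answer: 2913849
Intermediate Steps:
O = -252
(-1455 + O)² = (-1455 - 252)² = (-1707)² = 2913849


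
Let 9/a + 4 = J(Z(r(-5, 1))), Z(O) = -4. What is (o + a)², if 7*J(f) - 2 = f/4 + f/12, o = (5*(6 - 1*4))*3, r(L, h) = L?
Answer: 5157441/6724 ≈ 767.02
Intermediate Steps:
o = 30 (o = (5*(6 - 4))*3 = (5*2)*3 = 10*3 = 30)
J(f) = 2/7 + f/21 (J(f) = 2/7 + (f/4 + f/12)/7 = 2/7 + (f/3)/7 = 2/7 + f/21)
a = -189/82 (a = 9/(-4 + (2/7 + (1/21)*(-4))) = 9/(-4 + (2/7 - 4/21)) = 9/(-4 + 2/21) = 9/(-82/21) = 9*(-21/82) = -189/82 ≈ -2.3049)
(o + a)² = (30 - 189/82)² = (2271/82)² = 5157441/6724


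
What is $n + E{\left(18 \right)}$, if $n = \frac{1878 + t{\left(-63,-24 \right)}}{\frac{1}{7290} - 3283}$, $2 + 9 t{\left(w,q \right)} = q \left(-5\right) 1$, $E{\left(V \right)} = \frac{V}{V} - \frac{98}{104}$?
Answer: $- \frac{645083193}{1244519588} \approx -0.51834$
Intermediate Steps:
$E{\left(V \right)} = \frac{3}{52}$ ($E{\left(V \right)} = 1 - \frac{49}{52} = \frac{3}{52}$)
$t{\left(w,q \right)} = - \frac{2}{9} - \frac{5 q}{9}$ ($t{\left(w,q \right)} = - \frac{2}{9} + \frac{q \left(-5\right) 1}{9} = - \frac{2}{9} + \frac{- 5 q 1}{9} = - \frac{2}{9} + \frac{\left(-5\right) q}{9} = - \frac{2}{9} - \frac{5 q}{9}$)
$n = - \frac{13786200}{23933069}$ ($n = \frac{1878 - - \frac{118}{9}}{\frac{1}{7290} - 3283} = \frac{1878 + \left(- \frac{2}{9} + \frac{40}{3}\right)}{\frac{1}{7290} - 3283} = \frac{1878 + \frac{118}{9}}{- \frac{23933069}{7290}} = \frac{17020}{9} \left(- \frac{7290}{23933069}\right) = - \frac{13786200}{23933069} \approx -0.57603$)
$n + E{\left(18 \right)} = - \frac{13786200}{23933069} + \frac{3}{52} = - \frac{645083193}{1244519588}$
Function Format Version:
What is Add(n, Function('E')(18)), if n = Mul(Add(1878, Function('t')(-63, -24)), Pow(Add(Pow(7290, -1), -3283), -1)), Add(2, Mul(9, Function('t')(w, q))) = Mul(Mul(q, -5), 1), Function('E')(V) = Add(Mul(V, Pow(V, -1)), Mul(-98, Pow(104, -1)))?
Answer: Rational(-645083193, 1244519588) ≈ -0.51834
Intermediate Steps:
Function('E')(V) = Rational(3, 52) (Function('E')(V) = Add(1, Mul(-98, Rational(1, 104))) = Add(1, Rational(-49, 52)) = Rational(3, 52))
Function('t')(w, q) = Add(Rational(-2, 9), Mul(Rational(-5, 9), q)) (Function('t')(w, q) = Add(Rational(-2, 9), Mul(Rational(1, 9), Mul(Mul(q, -5), 1))) = Add(Rational(-2, 9), Mul(Rational(1, 9), Mul(Mul(-5, q), 1))) = Add(Rational(-2, 9), Mul(Rational(1, 9), Mul(-5, q))) = Add(Rational(-2, 9), Mul(Rational(-5, 9), q)))
n = Rational(-13786200, 23933069) (n = Mul(Add(1878, Add(Rational(-2, 9), Mul(Rational(-5, 9), -24))), Pow(Add(Pow(7290, -1), -3283), -1)) = Mul(Add(1878, Add(Rational(-2, 9), Rational(40, 3))), Pow(Add(Rational(1, 7290), -3283), -1)) = Mul(Add(1878, Rational(118, 9)), Pow(Rational(-23933069, 7290), -1)) = Mul(Rational(17020, 9), Rational(-7290, 23933069)) = Rational(-13786200, 23933069) ≈ -0.57603)
Add(n, Function('E')(18)) = Add(Rational(-13786200, 23933069), Rational(3, 52)) = Rational(-645083193, 1244519588)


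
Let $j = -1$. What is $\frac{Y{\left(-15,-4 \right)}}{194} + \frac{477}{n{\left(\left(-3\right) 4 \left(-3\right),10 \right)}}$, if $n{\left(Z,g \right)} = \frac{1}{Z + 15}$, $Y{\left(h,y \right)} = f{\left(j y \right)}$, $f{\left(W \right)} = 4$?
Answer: $\frac{2359721}{97} \approx 24327.0$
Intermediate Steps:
$Y{\left(h,y \right)} = 4$
$n{\left(Z,g \right)} = \frac{1}{15 + Z}$
$\frac{Y{\left(-15,-4 \right)}}{194} + \frac{477}{n{\left(\left(-3\right) 4 \left(-3\right),10 \right)}} = \frac{4}{194} + \frac{477}{\frac{1}{15 + \left(-3\right) 4 \left(-3\right)}} = 4 \cdot \frac{1}{194} + \frac{477}{\frac{1}{15 - -36}} = \frac{2}{97} + \frac{477}{\frac{1}{15 + 36}} = \frac{2}{97} + \frac{477}{\frac{1}{51}} = \frac{2}{97} + 477 \frac{1}{\frac{1}{51}} = \frac{2}{97} + 477 \cdot 51 = \frac{2}{97} + 24327 = \frac{2359721}{97}$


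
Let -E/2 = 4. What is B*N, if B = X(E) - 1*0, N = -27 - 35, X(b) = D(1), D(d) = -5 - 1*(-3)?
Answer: 124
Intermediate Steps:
E = -8 (E = -2*4 = -8)
D(d) = -2 (D(d) = -5 + 3 = -2)
X(b) = -2
N = -62
B = -2 (B = -2 - 1*0 = -2 + 0 = -2)
B*N = -2*(-62) = 124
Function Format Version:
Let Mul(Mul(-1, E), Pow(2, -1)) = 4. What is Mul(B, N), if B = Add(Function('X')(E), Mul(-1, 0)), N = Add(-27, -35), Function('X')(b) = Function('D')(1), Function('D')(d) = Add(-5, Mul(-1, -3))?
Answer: 124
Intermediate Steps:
E = -8 (E = Mul(-2, 4) = -8)
Function('D')(d) = -2 (Function('D')(d) = Add(-5, 3) = -2)
Function('X')(b) = -2
N = -62
B = -2 (B = Add(-2, Mul(-1, 0)) = Add(-2, 0) = -2)
Mul(B, N) = Mul(-2, -62) = 124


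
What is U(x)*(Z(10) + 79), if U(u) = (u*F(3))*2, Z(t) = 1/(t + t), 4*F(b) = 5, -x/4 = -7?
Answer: 11067/2 ≈ 5533.5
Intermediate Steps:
x = 28 (x = -4*(-7) = 28)
F(b) = 5/4 (F(b) = (¼)*5 = 5/4)
Z(t) = 1/(2*t)
U(u) = 5*u/2 (U(u) = (u*(5/4))*2 = (5*u/4)*2 = 5*u/2)
U(x)*(Z(10) + 79) = ((5/2)*28)*((½)/10 + 79) = 70*((½)*(⅒) + 79) = 70*(1/20 + 79) = 70*(1581/20) = 11067/2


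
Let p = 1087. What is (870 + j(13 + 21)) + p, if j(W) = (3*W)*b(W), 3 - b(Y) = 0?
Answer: 2263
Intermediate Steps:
b(Y) = 3 (b(Y) = 3 - 1*0 = 3 + 0 = 3)
j(W) = 9*W (j(W) = (3*W)*3 = 9*W)
(870 + j(13 + 21)) + p = (870 + 9*(13 + 21)) + 1087 = (870 + 9*34) + 1087 = (870 + 306) + 1087 = 1176 + 1087 = 2263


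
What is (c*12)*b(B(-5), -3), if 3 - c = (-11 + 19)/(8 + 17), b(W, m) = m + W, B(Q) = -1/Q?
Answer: -11256/125 ≈ -90.048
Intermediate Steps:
b(W, m) = W + m
c = 67/25 (c = 3 - (-11 + 19)/(8 + 17) = 3 - 8/25 = 67/25 ≈ 2.6800)
(c*12)*b(B(-5), -3) = ((67/25)*12)*(-1/(-5) - 3) = 804*(-1*(-1/5) - 3)/25 = 804*(1/5 - 3)/25 = (804/25)*(-14/5) = -11256/125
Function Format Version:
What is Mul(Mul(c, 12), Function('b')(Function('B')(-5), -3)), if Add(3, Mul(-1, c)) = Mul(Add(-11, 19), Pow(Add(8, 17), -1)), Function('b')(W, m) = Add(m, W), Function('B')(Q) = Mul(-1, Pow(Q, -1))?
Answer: Rational(-11256, 125) ≈ -90.048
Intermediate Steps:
Function('b')(W, m) = Add(W, m)
c = Rational(67, 25) (c = Add(3, Mul(-1, Mul(Add(-11, 19), Pow(Add(8, 17), -1)))) = Add(3, Mul(-1, Mul(8, Pow(25, -1)))) = Add(3, Mul(-1, Mul(8, Rational(1, 25)))) = Add(3, Mul(-1, Rational(8, 25))) = Add(3, Rational(-8, 25)) = Rational(67, 25) ≈ 2.6800)
Mul(Mul(c, 12), Function('b')(Function('B')(-5), -3)) = Mul(Mul(Rational(67, 25), 12), Add(Mul(-1, Pow(-5, -1)), -3)) = Mul(Rational(804, 25), Add(Mul(-1, Rational(-1, 5)), -3)) = Mul(Rational(804, 25), Add(Rational(1, 5), -3)) = Mul(Rational(804, 25), Rational(-14, 5)) = Rational(-11256, 125)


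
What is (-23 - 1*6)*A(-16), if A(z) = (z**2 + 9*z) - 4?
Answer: -3132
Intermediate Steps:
A(z) = -4 + z**2 + 9*z
(-23 - 1*6)*A(-16) = (-23 - 1*6)*(-4 + (-16)**2 + 9*(-16)) = (-23 - 6)*(-4 + 256 - 144) = -29*108 = -3132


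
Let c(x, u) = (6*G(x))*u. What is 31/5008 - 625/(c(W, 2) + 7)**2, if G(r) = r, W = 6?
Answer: -2936529/31254928 ≈ -0.093954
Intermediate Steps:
c(x, u) = 6*u*x (c(x, u) = (6*x)*u = 6*u*x)
31/5008 - 625/(c(W, 2) + 7)**2 = 31/5008 - 625/(6*2*6 + 7)**2 = 31*(1/5008) - 625/(72 + 7)**2 = 31/5008 - 625/(79**2) = 31/5008 - 625/6241 = -2936529/31254928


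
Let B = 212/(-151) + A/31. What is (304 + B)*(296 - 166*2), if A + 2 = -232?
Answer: -49720248/4681 ≈ -10622.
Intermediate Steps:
A = -234 (A = -2 - 232 = -234)
B = -41906/4681 (B = 212/(-151) - 234/31 = 212*(-1/151) - 234*1/31 = -212/151 - 234/31 = -41906/4681 ≈ -8.9524)
(304 + B)*(296 - 166*2) = (304 - 41906/4681)*(296 - 166*2) = 1381118*(296 - 332)/4681 = (1381118/4681)*(-36) = -49720248/4681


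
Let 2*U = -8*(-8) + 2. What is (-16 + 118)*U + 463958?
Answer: 467324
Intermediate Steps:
U = 33 (U = (-8*(-8) + 2)/2 = (64 + 2)/2 = (½)*66 = 33)
(-16 + 118)*U + 463958 = (-16 + 118)*33 + 463958 = 102*33 + 463958 = 3366 + 463958 = 467324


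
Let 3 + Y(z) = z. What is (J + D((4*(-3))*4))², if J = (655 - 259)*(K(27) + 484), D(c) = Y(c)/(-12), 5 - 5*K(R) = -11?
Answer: 14889635146681/400 ≈ 3.7224e+10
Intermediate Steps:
K(R) = 16/5 (K(R) = 1 - ⅕*(-11) = 1 + 11/5 = 16/5)
Y(z) = -3 + z
D(c) = ¼ - c/12 (D(c) = (-3 + c)/(-12) = (-3 + c)*(-1/12) = ¼ - c/12)
J = 964656/5 (J = (655 - 259)*(16/5 + 484) = 396*(2436/5) = 964656/5 ≈ 1.9293e+5)
(J + D((4*(-3))*4))² = (964656/5 + (¼ - 4*(-3)*4/12))² = (964656/5 + (¼ - (-1)*4))² = (964656/5 + (¼ - 1/12*(-48)))² = (964656/5 + (¼ + 4))² = (964656/5 + 17/4)² = (3858709/20)² = 14889635146681/400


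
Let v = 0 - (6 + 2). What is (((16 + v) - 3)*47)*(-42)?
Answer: -9870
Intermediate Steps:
v = -8 (v = 0 - 1*8 = 0 - 8 = -8)
(((16 + v) - 3)*47)*(-42) = (((16 - 8) - 3)*47)*(-42) = ((8 - 3)*47)*(-42) = (5*47)*(-42) = 235*(-42) = -9870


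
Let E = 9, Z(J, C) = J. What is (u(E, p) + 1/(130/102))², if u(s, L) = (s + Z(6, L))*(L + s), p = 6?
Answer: 215384976/4225 ≈ 50979.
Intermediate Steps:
u(s, L) = (6 + s)*(L + s) (u(s, L) = (s + 6)*(L + s) = (6 + s)*(L + s))
(u(E, p) + 1/(130/102))² = ((9² + 6*6 + 6*9 + 6*9) + 1/(130/102))² = ((81 + 36 + 54 + 54) + 1/(130*(1/102)))² = (225 + 1/(65/51))² = (225 + 51/65)² = (14676/65)² = 215384976/4225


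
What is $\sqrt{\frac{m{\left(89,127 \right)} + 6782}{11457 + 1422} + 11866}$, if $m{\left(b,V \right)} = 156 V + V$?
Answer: $\frac{\sqrt{2700331185}}{477} \approx 108.94$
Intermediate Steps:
$m{\left(b,V \right)} = 157 V$
$\sqrt{\frac{m{\left(89,127 \right)} + 6782}{11457 + 1422} + 11866} = \sqrt{\frac{157 \cdot 127 + 6782}{11457 + 1422} + 11866} = \sqrt{\frac{19939 + 6782}{12879} + 11866} = \sqrt{26721 \cdot \frac{1}{12879} + 11866} = \sqrt{\frac{2969}{1431} + 11866} = \sqrt{\frac{16983215}{1431}} = \frac{\sqrt{2700331185}}{477}$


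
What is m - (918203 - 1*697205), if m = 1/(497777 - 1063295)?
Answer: -124978346965/565518 ≈ -2.2100e+5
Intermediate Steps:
m = -1/565518 (m = 1/(-565518) = -1/565518 ≈ -1.7683e-6)
m - (918203 - 1*697205) = -1/565518 - (918203 - 1*697205) = -1/565518 - (918203 - 697205) = -1/565518 - 1*220998 = -1/565518 - 220998 = -124978346965/565518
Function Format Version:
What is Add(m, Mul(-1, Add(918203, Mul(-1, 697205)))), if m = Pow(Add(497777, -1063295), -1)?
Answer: Rational(-124978346965, 565518) ≈ -2.2100e+5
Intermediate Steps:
m = Rational(-1, 565518) (m = Pow(-565518, -1) = Rational(-1, 565518) ≈ -1.7683e-6)
Add(m, Mul(-1, Add(918203, Mul(-1, 697205)))) = Add(Rational(-1, 565518), Mul(-1, Add(918203, Mul(-1, 697205)))) = Add(Rational(-1, 565518), Mul(-1, Add(918203, -697205))) = Add(Rational(-1, 565518), Mul(-1, 220998)) = Add(Rational(-1, 565518), -220998) = Rational(-124978346965, 565518)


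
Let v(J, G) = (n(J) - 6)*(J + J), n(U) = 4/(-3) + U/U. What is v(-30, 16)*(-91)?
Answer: -34580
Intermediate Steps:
n(U) = -⅓ (n(U) = 4*(-⅓) + 1 = -4/3 + 1 = -⅓)
v(J, G) = -38*J/3 (v(J, G) = (-⅓ - 6)*(J + J) = -38*J/3)
v(-30, 16)*(-91) = -38/3*(-30)*(-91) = 380*(-91) = -34580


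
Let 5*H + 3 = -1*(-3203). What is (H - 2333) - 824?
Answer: -2517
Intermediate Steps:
H = 640 (H = -⅗ + (-1*(-3203))/5 = -⅗ + (⅕)*3203 = -⅗ + 3203/5 = 640)
(H - 2333) - 824 = (640 - 2333) - 824 = -1693 - 824 = -2517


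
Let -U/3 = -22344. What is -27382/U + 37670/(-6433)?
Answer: -192945989/30801204 ≈ -6.2642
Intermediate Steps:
U = 67032 (U = -3*(-22344) = 67032)
-27382/U + 37670/(-6433) = -27382/67032 + 37670/(-6433) = -27382*1/67032 + 37670*(-1/6433) = -13691/33516 - 37670/6433 = -192945989/30801204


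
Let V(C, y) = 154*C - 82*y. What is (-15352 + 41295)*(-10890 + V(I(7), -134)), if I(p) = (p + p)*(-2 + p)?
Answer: 282207954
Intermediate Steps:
I(p) = 2*p*(-2 + p) (I(p) = (2*p)*(-2 + p) = 2*p*(-2 + p))
V(C, y) = -82*y + 154*C
(-15352 + 41295)*(-10890 + V(I(7), -134)) = (-15352 + 41295)*(-10890 + (-82*(-134) + 154*(2*7*(-2 + 7)))) = 25943*(-10890 + (10988 + 154*(2*7*5))) = 25943*(-10890 + (10988 + 154*70)) = 25943*(-10890 + (10988 + 10780)) = 25943*(-10890 + 21768) = 25943*10878 = 282207954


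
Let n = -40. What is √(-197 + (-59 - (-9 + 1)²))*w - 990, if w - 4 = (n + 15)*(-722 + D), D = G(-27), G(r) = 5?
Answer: -990 + 143432*I*√5 ≈ -990.0 + 3.2072e+5*I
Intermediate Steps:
D = 5
w = 17929 (w = 4 + (-40 + 15)*(-722 + 5) = 4 - 25*(-717) = 4 + 17925 = 17929)
√(-197 + (-59 - (-9 + 1)²))*w - 990 = √(-197 + (-59 - (-9 + 1)²))*17929 - 990 = √(-197 + (-59 - 1*(-8)²))*17929 - 990 = √(-197 + (-59 - 1*64))*17929 - 990 = √(-197 + (-59 - 64))*17929 - 990 = √(-197 - 123)*17929 - 990 = √(-320)*17929 - 990 = (8*I*√5)*17929 - 990 = 143432*I*√5 - 990 = -990 + 143432*I*√5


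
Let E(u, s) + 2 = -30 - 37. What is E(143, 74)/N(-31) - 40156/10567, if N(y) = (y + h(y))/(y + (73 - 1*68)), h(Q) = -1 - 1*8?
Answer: -10281719/211340 ≈ -48.650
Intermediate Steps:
h(Q) = -9 (h(Q) = -1 - 8 = -9)
E(u, s) = -69 (E(u, s) = -2 + (-30 - 37) = -2 - 67 = -69)
N(y) = (-9 + y)/(5 + y) (N(y) = (y - 9)/(y + (73 - 1*68)) = (-9 + y)/(y + (73 - 68)) = (-9 + y)/(y + 5) = (-9 + y)/(5 + y))
E(143, 74)/N(-31) - 40156/10567 = -69*(5 - 31)/(-9 - 31) - 40156/10567 = -69/(-40/(-26)) - 40156*1/10567 = -69/((-1/26*(-40))) - 40156/10567 = -69/20/13 - 40156/10567 = -69*13/20 - 40156/10567 = -897/20 - 40156/10567 = -10281719/211340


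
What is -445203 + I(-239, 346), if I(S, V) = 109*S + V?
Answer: -470908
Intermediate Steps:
I(S, V) = V + 109*S
-445203 + I(-239, 346) = -445203 + (346 + 109*(-239)) = -445203 + (346 - 26051) = -445203 - 25705 = -470908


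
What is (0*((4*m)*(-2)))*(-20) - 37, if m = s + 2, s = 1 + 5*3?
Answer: -37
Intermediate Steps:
s = 16 (s = 1 + 15 = 16)
m = 18 (m = 16 + 2 = 18)
(0*((4*m)*(-2)))*(-20) - 37 = (0*((4*18)*(-2)))*(-20) - 37 = (0*(72*(-2)))*(-20) - 37 = (0*(-144))*(-20) - 37 = 0*(-20) - 37 = 0 - 37 = -37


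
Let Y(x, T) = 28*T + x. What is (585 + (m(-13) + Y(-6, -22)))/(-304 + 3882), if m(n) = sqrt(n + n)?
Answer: -37/3578 + I*sqrt(26)/3578 ≈ -0.010341 + 0.0014251*I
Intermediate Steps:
Y(x, T) = x + 28*T
m(n) = sqrt(2)*sqrt(n) (m(n) = sqrt(2*n) = sqrt(2)*sqrt(n))
(585 + (m(-13) + Y(-6, -22)))/(-304 + 3882) = (585 + (sqrt(2)*sqrt(-13) + (-6 + 28*(-22))))/(-304 + 3882) = (585 + (sqrt(2)*(I*sqrt(13)) + (-6 - 616)))/3578 = (585 + (I*sqrt(26) - 622))*(1/3578) = (585 + (-622 + I*sqrt(26)))*(1/3578) = (-37 + I*sqrt(26))*(1/3578) = -37/3578 + I*sqrt(26)/3578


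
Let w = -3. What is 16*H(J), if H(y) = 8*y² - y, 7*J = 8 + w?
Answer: 2640/49 ≈ 53.878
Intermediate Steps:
J = 5/7 (J = (8 - 3)/7 = (⅐)*5 = 5/7 ≈ 0.71429)
H(y) = -y + 8*y²
16*H(J) = 16*(5*(-1 + 8*(5/7))/7) = 16*(5*(-1 + 40/7)/7) = 16*((5/7)*(33/7)) = 16*(165/49) = 2640/49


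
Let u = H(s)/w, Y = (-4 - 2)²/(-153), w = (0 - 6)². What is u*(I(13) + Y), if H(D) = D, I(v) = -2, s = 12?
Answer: -38/51 ≈ -0.74510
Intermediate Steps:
w = 36 (w = (-6)² = 36)
Y = -4/17 (Y = (-6)²*(-1/153) = 36*(-1/153) = -4/17 ≈ -0.23529)
u = ⅓ (u = 12/36 = 12*(1/36) = ⅓ ≈ 0.33333)
u*(I(13) + Y) = (-2 - 4/17)/3 = (⅓)*(-38/17) = -38/51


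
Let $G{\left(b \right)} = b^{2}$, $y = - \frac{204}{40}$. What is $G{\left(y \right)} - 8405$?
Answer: $- \frac{837899}{100} \approx -8379.0$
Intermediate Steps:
$y = - \frac{51}{10}$ ($y = \left(-204\right) \frac{1}{40} = - \frac{51}{10} \approx -5.1$)
$G{\left(y \right)} - 8405 = \left(- \frac{51}{10}\right)^{2} - 8405 = \frac{2601}{100} - 8405 = - \frac{837899}{100}$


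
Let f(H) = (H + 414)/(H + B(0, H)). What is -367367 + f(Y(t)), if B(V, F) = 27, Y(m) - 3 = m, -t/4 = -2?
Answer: -13959521/38 ≈ -3.6736e+5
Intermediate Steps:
t = 8 (t = -4*(-2) = 8)
Y(m) = 3 + m
f(H) = (414 + H)/(27 + H) (f(H) = (H + 414)/(H + 27) = (414 + H)/(27 + H))
-367367 + f(Y(t)) = -367367 + (414 + (3 + 8))/(27 + (3 + 8)) = -367367 + (414 + 11)/(27 + 11) = -367367 + 425/38 = -13959521/38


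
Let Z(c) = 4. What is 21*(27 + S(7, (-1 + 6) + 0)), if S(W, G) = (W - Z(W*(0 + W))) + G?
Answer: 735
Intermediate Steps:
S(W, G) = -4 + G + W (S(W, G) = (W - 1*4) + G = (W - 4) + G = (-4 + W) + G = -4 + G + W)
21*(27 + S(7, (-1 + 6) + 0)) = 21*(27 + (-4 + ((-1 + 6) + 0) + 7)) = 21*(27 + (-4 + (5 + 0) + 7)) = 21*(27 + (-4 + 5 + 7)) = 21*(27 + 8) = 21*35 = 735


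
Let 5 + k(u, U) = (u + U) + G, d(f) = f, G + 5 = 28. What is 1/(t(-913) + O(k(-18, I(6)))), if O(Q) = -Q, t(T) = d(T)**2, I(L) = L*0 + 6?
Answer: 1/833563 ≈ 1.1997e-6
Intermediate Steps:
G = 23 (G = -5 + 28 = 23)
I(L) = 6 (I(L) = 0 + 6 = 6)
k(u, U) = 18 + U + u (k(u, U) = -5 + ((u + U) + 23) = -5 + ((U + u) + 23) = -5 + (23 + U + u) = 18 + U + u)
t(T) = T**2
1/(t(-913) + O(k(-18, I(6)))) = 1/((-913)**2 - (18 + 6 - 18)) = 1/(833569 - 1*6) = 1/(833569 - 6) = 1/833563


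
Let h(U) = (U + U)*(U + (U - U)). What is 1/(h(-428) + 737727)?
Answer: 1/1104095 ≈ 9.0572e-7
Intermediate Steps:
h(U) = 2*U² (h(U) = (2*U)*(U + 0) = (2*U)*U = 2*U²)
1/(h(-428) + 737727) = 1/(2*(-428)² + 737727) = 1/(2*183184 + 737727) = 1/(366368 + 737727) = 1/1104095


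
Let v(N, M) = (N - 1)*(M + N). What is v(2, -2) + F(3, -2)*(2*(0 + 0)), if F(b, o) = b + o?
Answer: 0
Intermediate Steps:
v(N, M) = (-1 + N)*(M + N)
v(2, -2) + F(3, -2)*(2*(0 + 0)) = (2**2 - 1*(-2) - 1*2 - 2*2) + (3 - 2)*(2*(0 + 0)) = (4 + 2 - 2 - 4) + 1*(2*0) = 0 + 1*0 = 0 + 0 = 0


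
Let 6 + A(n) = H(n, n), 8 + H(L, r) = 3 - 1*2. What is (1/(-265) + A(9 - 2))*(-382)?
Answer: 1316372/265 ≈ 4967.4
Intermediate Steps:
H(L, r) = -7 (H(L, r) = -8 + (3 - 1*2) = -8 + (3 - 2) = -8 + 1 = -7)
A(n) = -13 (A(n) = -6 - 7 = -13)
(1/(-265) + A(9 - 2))*(-382) = (1/(-265) - 13)*(-382) = (-1/265 - 13)*(-382) = -3446/265*(-382) = 1316372/265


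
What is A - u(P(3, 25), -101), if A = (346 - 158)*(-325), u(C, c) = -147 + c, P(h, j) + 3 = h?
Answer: -60852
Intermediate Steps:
P(h, j) = -3 + h
A = -61100 (A = 188*(-325) = -61100)
A - u(P(3, 25), -101) = -61100 - (-147 - 101) = -61100 - 1*(-248) = -61100 + 248 = -60852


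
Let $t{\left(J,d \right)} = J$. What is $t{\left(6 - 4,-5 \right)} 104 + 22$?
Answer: $230$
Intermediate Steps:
$t{\left(6 - 4,-5 \right)} 104 + 22 = \left(6 - 4\right) 104 + 22 = 2 \cdot 104 + 22 = 208 + 22 = 230$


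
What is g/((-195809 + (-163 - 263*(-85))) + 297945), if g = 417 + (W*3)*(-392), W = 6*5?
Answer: -34863/124328 ≈ -0.28041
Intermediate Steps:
W = 30
g = -34863 (g = 417 + (30*3)*(-392) = 417 + 90*(-392) = 417 - 35280 = -34863)
g/((-195809 + (-163 - 263*(-85))) + 297945) = -34863/((-195809 + (-163 - 263*(-85))) + 297945) = -34863/((-195809 + (-163 + 22355)) + 297945) = -34863/((-195809 + 22192) + 297945) = -34863/(-173617 + 297945) = -34863/124328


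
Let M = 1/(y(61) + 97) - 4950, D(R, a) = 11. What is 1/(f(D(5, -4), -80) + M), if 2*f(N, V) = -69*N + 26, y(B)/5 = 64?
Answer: -834/4433959 ≈ -0.00018809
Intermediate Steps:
y(B) = 320 (y(B) = 5*64 = 320)
f(N, V) = 13 - 69*N/2 (f(N, V) = (-69*N + 26)/2 = (26 - 69*N)/2 = 13 - 69*N/2)
M = -2064149/417 (M = 1/(320 + 97) - 4950 = 1/417 - 4950 = -2064149/417 ≈ -4950.0)
1/(f(D(5, -4), -80) + M) = 1/((13 - 69/2*11) - 2064149/417) = 1/((13 - 759/2) - 2064149/417) = 1/(-733/2 - 2064149/417) = 1/(-4433959/834) = -834/4433959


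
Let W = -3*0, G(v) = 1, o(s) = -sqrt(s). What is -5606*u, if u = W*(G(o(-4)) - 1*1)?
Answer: 0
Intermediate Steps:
W = 0
u = 0 (u = 0*(1 - 1*1) = 0*(1 - 1) = 0*0 = 0)
-5606*u = -5606*0 = 0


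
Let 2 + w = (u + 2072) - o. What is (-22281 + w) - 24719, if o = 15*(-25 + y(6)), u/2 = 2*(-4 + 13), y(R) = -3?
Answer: -44474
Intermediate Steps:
u = 36 (u = 2*(2*(-4 + 13)) = 2*(2*9) = 2*18 = 36)
o = -420 (o = 15*(-25 - 3) = 15*(-28) = -420)
w = 2526 (w = -2 + ((36 + 2072) - 1*(-420)) = -2 + (2108 + 420) = -2 + 2528 = 2526)
(-22281 + w) - 24719 = (-22281 + 2526) - 24719 = -19755 - 24719 = -44474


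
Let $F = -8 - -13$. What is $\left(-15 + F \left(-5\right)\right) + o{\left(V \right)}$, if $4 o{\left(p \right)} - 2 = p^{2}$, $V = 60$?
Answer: $\frac{1721}{2} \approx 860.5$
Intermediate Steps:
$F = 5$ ($F = -8 + 13 = 5$)
$o{\left(p \right)} = \frac{1}{2} + \frac{p^{2}}{4}$
$\left(-15 + F \left(-5\right)\right) + o{\left(V \right)} = \left(-15 + 5 \left(-5\right)\right) + \left(\frac{1}{2} + \frac{60^{2}}{4}\right) = \left(-15 - 25\right) + \left(\frac{1}{2} + \frac{1}{4} \cdot 3600\right) = -40 + \left(\frac{1}{2} + 900\right) = -40 + \frac{1801}{2} = \frac{1721}{2}$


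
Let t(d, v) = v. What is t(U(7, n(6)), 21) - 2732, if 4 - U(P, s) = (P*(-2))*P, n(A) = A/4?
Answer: -2711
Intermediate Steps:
n(A) = A/4 (n(A) = A*(¼) = A/4)
U(P, s) = 4 + 2*P² (U(P, s) = 4 - P*(-2)*P = 4 - (-2*P)*P = 4 - (-2)*P² = 4 + 2*P²)
t(U(7, n(6)), 21) - 2732 = 21 - 2732 = -2711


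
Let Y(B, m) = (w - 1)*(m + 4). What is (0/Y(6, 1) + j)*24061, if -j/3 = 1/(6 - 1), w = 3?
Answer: -72183/5 ≈ -14437.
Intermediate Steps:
j = -⅗ (j = -3/(6 - 1) = -3/5 = -3*⅕ = -⅗ ≈ -0.60000)
Y(B, m) = 8 + 2*m (Y(B, m) = (3 - 1)*(m + 4) = 2*(4 + m) = 8 + 2*m)
(0/Y(6, 1) + j)*24061 = (0/(8 + 2*1) - ⅗)*24061 = (0/(8 + 2) - ⅗)*24061 = (0/10 - ⅗)*24061 = (0*(⅒) - ⅗)*24061 = (0 - ⅗)*24061 = -⅗*24061 = -72183/5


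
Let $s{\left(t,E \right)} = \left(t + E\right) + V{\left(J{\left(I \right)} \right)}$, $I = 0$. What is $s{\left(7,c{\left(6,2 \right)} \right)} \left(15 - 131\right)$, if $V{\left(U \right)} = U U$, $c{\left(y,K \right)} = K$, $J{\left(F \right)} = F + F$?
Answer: $-1044$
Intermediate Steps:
$J{\left(F \right)} = 2 F$
$V{\left(U \right)} = U^{2}$
$s{\left(t,E \right)} = E + t$ ($s{\left(t,E \right)} = \left(t + E\right) + \left(2 \cdot 0\right)^{2} = \left(E + t\right) + 0^{2} = \left(E + t\right) + 0 = E + t$)
$s{\left(7,c{\left(6,2 \right)} \right)} \left(15 - 131\right) = \left(2 + 7\right) \left(15 - 131\right) = 9 \left(-116\right) = -1044$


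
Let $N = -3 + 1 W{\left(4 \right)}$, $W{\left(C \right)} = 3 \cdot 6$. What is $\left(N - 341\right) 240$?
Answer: $-78240$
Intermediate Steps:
$W{\left(C \right)} = 18$
$N = 15$ ($N = -3 + 1 \cdot 18 = -3 + 18 = 15$)
$\left(N - 341\right) 240 = \left(15 - 341\right) 240 = \left(-326\right) 240 = -78240$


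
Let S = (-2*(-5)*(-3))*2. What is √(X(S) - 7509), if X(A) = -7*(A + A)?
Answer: 3*I*√741 ≈ 81.664*I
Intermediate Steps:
S = -60 (S = (10*(-3))*2 = -30*2 = -60)
X(A) = -14*A
√(X(S) - 7509) = √(-14*(-60) - 7509) = √(840 - 7509) = √(-6669) = 3*I*√741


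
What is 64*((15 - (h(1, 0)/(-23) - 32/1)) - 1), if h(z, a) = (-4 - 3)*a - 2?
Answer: 67584/23 ≈ 2938.4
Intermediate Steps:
h(z, a) = -2 - 7*a (h(z, a) = -7*a - 2 = -2 - 7*a)
64*((15 - (h(1, 0)/(-23) - 32/1)) - 1) = 64*((15 - ((-2 - 7*0)/(-23) - 32/1)) - 1) = 64*((15 - ((-2 + 0)*(-1/23) - 32*1)) - 1) = 64*((15 - (-2*(-1/23) - 32)) - 1) = 64*((15 - (2/23 - 32)) - 1) = 64*((15 - 1*(-734/23)) - 1) = 64*((15 + 734/23) - 1) = 64*(1079/23 - 1) = 64*(1056/23) = 67584/23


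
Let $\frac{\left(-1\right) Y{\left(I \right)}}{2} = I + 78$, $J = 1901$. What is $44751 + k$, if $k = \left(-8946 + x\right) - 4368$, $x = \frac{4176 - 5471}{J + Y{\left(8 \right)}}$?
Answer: $\frac{7764754}{247} \approx 31436.0$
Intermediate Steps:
$Y{\left(I \right)} = -156 - 2 I$ ($Y{\left(I \right)} = - 2 \left(I + 78\right) = - 2 \left(78 + I\right) = -156 - 2 I$)
$x = - \frac{185}{247}$ ($x = \frac{4176 - 5471}{1901 - 172} = - \frac{1295}{1901 - 172} = - \frac{1295}{1729} = \left(-1295\right) \frac{1}{1729} = - \frac{185}{247} \approx -0.74899$)
$k = - \frac{3288743}{247}$ ($k = \left(-8946 - \frac{185}{247}\right) - 4368 = - \frac{2209847}{247} - 4368 = - \frac{3288743}{247} \approx -13315.0$)
$44751 + k = 44751 - \frac{3288743}{247} = \frac{7764754}{247}$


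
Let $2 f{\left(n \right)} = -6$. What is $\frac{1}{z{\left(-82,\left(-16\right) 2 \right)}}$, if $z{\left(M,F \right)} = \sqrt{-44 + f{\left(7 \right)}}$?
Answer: $- \frac{i \sqrt{47}}{47} \approx - 0.14586 i$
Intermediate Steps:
$f{\left(n \right)} = -3$ ($f{\left(n \right)} = \frac{1}{2} \left(-6\right) = -3$)
$z{\left(M,F \right)} = i \sqrt{47}$ ($z{\left(M,F \right)} = \sqrt{-44 - 3} = \sqrt{-47} = i \sqrt{47}$)
$\frac{1}{z{\left(-82,\left(-16\right) 2 \right)}} = \frac{1}{i \sqrt{47}} = - \frac{i \sqrt{47}}{47}$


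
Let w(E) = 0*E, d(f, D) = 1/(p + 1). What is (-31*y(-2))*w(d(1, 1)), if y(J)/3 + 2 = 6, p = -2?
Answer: 0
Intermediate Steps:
d(f, D) = -1 (d(f, D) = 1/(-2 + 1) = 1/(-1) = -1)
w(E) = 0
y(J) = 12 (y(J) = -6 + 3*6 = -6 + 18 = 12)
(-31*y(-2))*w(d(1, 1)) = -31*12*0 = -372*0 = 0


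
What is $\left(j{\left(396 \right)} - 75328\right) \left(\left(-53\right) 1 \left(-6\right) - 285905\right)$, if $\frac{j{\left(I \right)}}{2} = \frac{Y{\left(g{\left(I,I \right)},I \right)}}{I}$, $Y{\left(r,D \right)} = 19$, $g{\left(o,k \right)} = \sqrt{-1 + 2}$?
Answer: $\frac{4259508685975}{198} \approx 2.1513 \cdot 10^{10}$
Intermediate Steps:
$g{\left(o,k \right)} = 1$ ($g{\left(o,k \right)} = \sqrt{1} = 1$)
$j{\left(I \right)} = \frac{38}{I}$ ($j{\left(I \right)} = 2 \frac{19}{I} = \frac{38}{I}$)
$\left(j{\left(396 \right)} - 75328\right) \left(\left(-53\right) 1 \left(-6\right) - 285905\right) = \left(\frac{38}{396} - 75328\right) \left(\left(-53\right) 1 \left(-6\right) - 285905\right) = \left(38 \cdot \frac{1}{396} - 75328\right) \left(\left(-53\right) \left(-6\right) - 285905\right) = \left(\frac{19}{198} - 75328\right) \left(318 - 285905\right) = \left(- \frac{14914925}{198}\right) \left(-285587\right) = \frac{4259508685975}{198}$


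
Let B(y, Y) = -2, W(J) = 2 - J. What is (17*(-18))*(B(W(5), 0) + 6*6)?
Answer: -10404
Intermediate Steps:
(17*(-18))*(B(W(5), 0) + 6*6) = (17*(-18))*(-2 + 6*6) = -306*(-2 + 36) = -306*34 = -10404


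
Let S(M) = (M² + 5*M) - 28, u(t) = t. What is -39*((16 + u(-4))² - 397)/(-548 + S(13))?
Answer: -3289/114 ≈ -28.851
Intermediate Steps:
S(M) = -28 + M² + 5*M
-39*((16 + u(-4))² - 397)/(-548 + S(13)) = -39*((16 - 4)² - 397)/(-548 + (-28 + 13² + 5*13)) = -39*(12² - 397)/(-548 + (-28 + 169 + 65)) = -39*(144 - 397)/(-548 + 206) = -(-9867)/(-342) = -(-9867)*(-1)/342 = -39*253/342 = -3289/114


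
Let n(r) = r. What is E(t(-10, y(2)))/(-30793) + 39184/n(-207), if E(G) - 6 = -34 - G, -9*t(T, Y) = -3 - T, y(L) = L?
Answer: -19152179/101177 ≈ -189.29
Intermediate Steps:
t(T, Y) = 1/3 + T/9 (t(T, Y) = -(-3 - T)/9 = 1/3 + T/9)
E(G) = -28 - G (E(G) = 6 + (-34 - G) = -28 - G)
E(t(-10, y(2)))/(-30793) + 39184/n(-207) = (-28 - (1/3 + (1/9)*(-10)))/(-30793) + 39184/(-207) = (-28 - (1/3 - 10/9))*(-1/30793) + 39184*(-1/207) = (-28 - 1*(-7/9))*(-1/30793) - 39184/207 = (-28 + 7/9)*(-1/30793) - 39184/207 = -245/9*(-1/30793) - 39184/207 = 35/39591 - 39184/207 = -19152179/101177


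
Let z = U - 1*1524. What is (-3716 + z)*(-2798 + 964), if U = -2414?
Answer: 14037436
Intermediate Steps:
z = -3938 (z = -2414 - 1*1524 = -2414 - 1524 = -3938)
(-3716 + z)*(-2798 + 964) = (-3716 - 3938)*(-2798 + 964) = -7654*(-1834) = 14037436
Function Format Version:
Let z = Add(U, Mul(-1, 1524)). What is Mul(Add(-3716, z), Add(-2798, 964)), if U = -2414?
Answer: 14037436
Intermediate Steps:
z = -3938 (z = Add(-2414, Mul(-1, 1524)) = Add(-2414, -1524) = -3938)
Mul(Add(-3716, z), Add(-2798, 964)) = Mul(Add(-3716, -3938), Add(-2798, 964)) = Mul(-7654, -1834) = 14037436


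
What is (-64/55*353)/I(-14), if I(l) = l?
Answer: 11296/385 ≈ 29.340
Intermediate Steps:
(-64/55*353)/I(-14) = (-64/55*353)/(-14) = (-64*1/55*353)*(-1/14) = -64/55*353*(-1/14) = -22592/55*(-1/14) = 11296/385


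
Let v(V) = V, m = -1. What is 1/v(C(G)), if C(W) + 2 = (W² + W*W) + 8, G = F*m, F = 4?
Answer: 1/38 ≈ 0.026316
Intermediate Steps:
G = -4 (G = 4*(-1) = -4)
C(W) = 6 + 2*W² (C(W) = -2 + ((W² + W*W) + 8) = -2 + ((W² + W²) + 8) = -2 + (2*W² + 8) = -2 + (8 + 2*W²) = 6 + 2*W²)
1/v(C(G)) = 1/(6 + 2*(-4)²) = 1/(6 + 2*16) = 1/(6 + 32) = 1/38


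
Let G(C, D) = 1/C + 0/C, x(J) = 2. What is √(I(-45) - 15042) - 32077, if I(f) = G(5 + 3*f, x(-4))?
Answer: -32077 + I*√254209930/130 ≈ -32077.0 + 122.65*I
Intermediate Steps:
G(C, D) = 1/C (G(C, D) = 1/C + 0 = 1/C)
I(f) = 1/(5 + 3*f)
√(I(-45) - 15042) - 32077 = √(1/(5 + 3*(-45)) - 15042) - 32077 = √(1/(5 - 135) - 15042) - 32077 = √(1/(-130) - 15042) - 32077 = √(-1/130 - 15042) - 32077 = √(-1955461/130) - 32077 = I*√254209930/130 - 32077 = -32077 + I*√254209930/130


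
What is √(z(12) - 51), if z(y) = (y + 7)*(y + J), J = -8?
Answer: 5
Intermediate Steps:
z(y) = (-8 + y)*(7 + y) (z(y) = (y + 7)*(y - 8) = (7 + y)*(-8 + y) = (-8 + y)*(7 + y))
√(z(12) - 51) = √((-56 + 12² - 1*12) - 51) = √((-56 + 144 - 12) - 51) = √(76 - 51) = √25 = 5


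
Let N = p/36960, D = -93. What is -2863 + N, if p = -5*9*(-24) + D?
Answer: -5038833/1760 ≈ -2863.0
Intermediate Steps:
p = 987 (p = -5*9*(-24) - 93 = -45*(-24) - 93 = 1080 - 93 = 987)
N = 47/1760 (N = 987/36960 = 987*(1/36960) = 47/1760 ≈ 0.026705)
-2863 + N = -2863 + 47/1760 = -5038833/1760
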